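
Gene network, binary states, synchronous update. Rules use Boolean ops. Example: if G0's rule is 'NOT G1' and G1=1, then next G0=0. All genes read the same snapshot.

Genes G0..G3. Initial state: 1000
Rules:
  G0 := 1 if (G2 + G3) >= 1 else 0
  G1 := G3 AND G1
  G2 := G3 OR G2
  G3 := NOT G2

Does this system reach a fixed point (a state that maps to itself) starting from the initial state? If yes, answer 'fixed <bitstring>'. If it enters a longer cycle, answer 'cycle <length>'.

Step 0: 1000
Step 1: G0=(0+0>=1)=0 G1=G3&G1=0&0=0 G2=G3|G2=0|0=0 G3=NOT G2=NOT 0=1 -> 0001
Step 2: G0=(0+1>=1)=1 G1=G3&G1=1&0=0 G2=G3|G2=1|0=1 G3=NOT G2=NOT 0=1 -> 1011
Step 3: G0=(1+1>=1)=1 G1=G3&G1=1&0=0 G2=G3|G2=1|1=1 G3=NOT G2=NOT 1=0 -> 1010
Step 4: G0=(1+0>=1)=1 G1=G3&G1=0&0=0 G2=G3|G2=0|1=1 G3=NOT G2=NOT 1=0 -> 1010
Fixed point reached at step 3: 1010

Answer: fixed 1010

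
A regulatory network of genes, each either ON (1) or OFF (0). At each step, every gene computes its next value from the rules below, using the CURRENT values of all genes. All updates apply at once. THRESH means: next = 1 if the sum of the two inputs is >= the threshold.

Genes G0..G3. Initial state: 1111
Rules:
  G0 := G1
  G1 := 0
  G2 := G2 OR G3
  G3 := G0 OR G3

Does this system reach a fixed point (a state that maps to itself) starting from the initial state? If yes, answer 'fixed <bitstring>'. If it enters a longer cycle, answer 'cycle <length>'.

Step 0: 1111
Step 1: G0=G1=1 G1=0(const) G2=G2|G3=1|1=1 G3=G0|G3=1|1=1 -> 1011
Step 2: G0=G1=0 G1=0(const) G2=G2|G3=1|1=1 G3=G0|G3=1|1=1 -> 0011
Step 3: G0=G1=0 G1=0(const) G2=G2|G3=1|1=1 G3=G0|G3=0|1=1 -> 0011
Fixed point reached at step 2: 0011

Answer: fixed 0011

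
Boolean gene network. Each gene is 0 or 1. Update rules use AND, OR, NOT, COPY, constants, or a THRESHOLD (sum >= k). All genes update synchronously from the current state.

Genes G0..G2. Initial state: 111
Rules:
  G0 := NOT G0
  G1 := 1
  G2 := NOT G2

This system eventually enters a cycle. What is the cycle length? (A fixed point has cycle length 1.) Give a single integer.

Answer: 2

Derivation:
Step 0: 111
Step 1: G0=NOT G0=NOT 1=0 G1=1(const) G2=NOT G2=NOT 1=0 -> 010
Step 2: G0=NOT G0=NOT 0=1 G1=1(const) G2=NOT G2=NOT 0=1 -> 111
State from step 2 equals state from step 0 -> cycle length 2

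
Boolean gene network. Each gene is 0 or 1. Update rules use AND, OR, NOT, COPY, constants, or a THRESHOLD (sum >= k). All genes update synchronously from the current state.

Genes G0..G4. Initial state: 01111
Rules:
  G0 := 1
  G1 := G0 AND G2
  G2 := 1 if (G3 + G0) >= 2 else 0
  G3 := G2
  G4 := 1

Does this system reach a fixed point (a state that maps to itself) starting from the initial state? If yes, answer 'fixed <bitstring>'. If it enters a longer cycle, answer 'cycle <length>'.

Step 0: 01111
Step 1: G0=1(const) G1=G0&G2=0&1=0 G2=(1+0>=2)=0 G3=G2=1 G4=1(const) -> 10011
Step 2: G0=1(const) G1=G0&G2=1&0=0 G2=(1+1>=2)=1 G3=G2=0 G4=1(const) -> 10101
Step 3: G0=1(const) G1=G0&G2=1&1=1 G2=(0+1>=2)=0 G3=G2=1 G4=1(const) -> 11011
Step 4: G0=1(const) G1=G0&G2=1&0=0 G2=(1+1>=2)=1 G3=G2=0 G4=1(const) -> 10101
Cycle of length 2 starting at step 2 -> no fixed point

Answer: cycle 2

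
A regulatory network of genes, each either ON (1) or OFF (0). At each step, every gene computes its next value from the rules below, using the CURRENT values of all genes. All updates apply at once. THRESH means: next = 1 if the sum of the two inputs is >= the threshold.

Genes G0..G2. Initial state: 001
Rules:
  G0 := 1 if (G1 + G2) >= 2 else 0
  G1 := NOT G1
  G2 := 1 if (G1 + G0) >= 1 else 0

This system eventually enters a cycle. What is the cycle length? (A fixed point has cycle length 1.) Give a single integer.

Answer: 2

Derivation:
Step 0: 001
Step 1: G0=(0+1>=2)=0 G1=NOT G1=NOT 0=1 G2=(0+0>=1)=0 -> 010
Step 2: G0=(1+0>=2)=0 G1=NOT G1=NOT 1=0 G2=(1+0>=1)=1 -> 001
State from step 2 equals state from step 0 -> cycle length 2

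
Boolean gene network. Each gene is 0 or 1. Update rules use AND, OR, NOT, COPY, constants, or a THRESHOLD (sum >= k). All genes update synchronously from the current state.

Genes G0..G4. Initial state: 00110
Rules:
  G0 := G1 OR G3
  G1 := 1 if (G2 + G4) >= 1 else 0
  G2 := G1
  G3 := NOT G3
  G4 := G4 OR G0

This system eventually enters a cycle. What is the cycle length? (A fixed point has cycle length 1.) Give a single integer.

Step 0: 00110
Step 1: G0=G1|G3=0|1=1 G1=(1+0>=1)=1 G2=G1=0 G3=NOT G3=NOT 1=0 G4=G4|G0=0|0=0 -> 11000
Step 2: G0=G1|G3=1|0=1 G1=(0+0>=1)=0 G2=G1=1 G3=NOT G3=NOT 0=1 G4=G4|G0=0|1=1 -> 10111
Step 3: G0=G1|G3=0|1=1 G1=(1+1>=1)=1 G2=G1=0 G3=NOT G3=NOT 1=0 G4=G4|G0=1|1=1 -> 11001
Step 4: G0=G1|G3=1|0=1 G1=(0+1>=1)=1 G2=G1=1 G3=NOT G3=NOT 0=1 G4=G4|G0=1|1=1 -> 11111
Step 5: G0=G1|G3=1|1=1 G1=(1+1>=1)=1 G2=G1=1 G3=NOT G3=NOT 1=0 G4=G4|G0=1|1=1 -> 11101
Step 6: G0=G1|G3=1|0=1 G1=(1+1>=1)=1 G2=G1=1 G3=NOT G3=NOT 0=1 G4=G4|G0=1|1=1 -> 11111
State from step 6 equals state from step 4 -> cycle length 2

Answer: 2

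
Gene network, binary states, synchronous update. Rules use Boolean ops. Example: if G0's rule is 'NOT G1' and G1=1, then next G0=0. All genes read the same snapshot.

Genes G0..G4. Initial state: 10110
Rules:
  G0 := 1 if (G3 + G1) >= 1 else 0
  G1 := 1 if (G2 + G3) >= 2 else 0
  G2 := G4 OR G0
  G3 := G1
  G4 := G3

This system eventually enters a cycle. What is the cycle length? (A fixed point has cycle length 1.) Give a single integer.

Step 0: 10110
Step 1: G0=(1+0>=1)=1 G1=(1+1>=2)=1 G2=G4|G0=0|1=1 G3=G1=0 G4=G3=1 -> 11101
Step 2: G0=(0+1>=1)=1 G1=(1+0>=2)=0 G2=G4|G0=1|1=1 G3=G1=1 G4=G3=0 -> 10110
State from step 2 equals state from step 0 -> cycle length 2

Answer: 2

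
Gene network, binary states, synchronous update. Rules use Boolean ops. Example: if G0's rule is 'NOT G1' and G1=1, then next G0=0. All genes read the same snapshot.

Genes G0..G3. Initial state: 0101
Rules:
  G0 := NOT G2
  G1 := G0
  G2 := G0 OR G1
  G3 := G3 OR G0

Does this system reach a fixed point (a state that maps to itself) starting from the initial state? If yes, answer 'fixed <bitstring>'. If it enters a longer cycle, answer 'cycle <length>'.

Step 0: 0101
Step 1: G0=NOT G2=NOT 0=1 G1=G0=0 G2=G0|G1=0|1=1 G3=G3|G0=1|0=1 -> 1011
Step 2: G0=NOT G2=NOT 1=0 G1=G0=1 G2=G0|G1=1|0=1 G3=G3|G0=1|1=1 -> 0111
Step 3: G0=NOT G2=NOT 1=0 G1=G0=0 G2=G0|G1=0|1=1 G3=G3|G0=1|0=1 -> 0011
Step 4: G0=NOT G2=NOT 1=0 G1=G0=0 G2=G0|G1=0|0=0 G3=G3|G0=1|0=1 -> 0001
Step 5: G0=NOT G2=NOT 0=1 G1=G0=0 G2=G0|G1=0|0=0 G3=G3|G0=1|0=1 -> 1001
Step 6: G0=NOT G2=NOT 0=1 G1=G0=1 G2=G0|G1=1|0=1 G3=G3|G0=1|1=1 -> 1111
Step 7: G0=NOT G2=NOT 1=0 G1=G0=1 G2=G0|G1=1|1=1 G3=G3|G0=1|1=1 -> 0111
Cycle of length 5 starting at step 2 -> no fixed point

Answer: cycle 5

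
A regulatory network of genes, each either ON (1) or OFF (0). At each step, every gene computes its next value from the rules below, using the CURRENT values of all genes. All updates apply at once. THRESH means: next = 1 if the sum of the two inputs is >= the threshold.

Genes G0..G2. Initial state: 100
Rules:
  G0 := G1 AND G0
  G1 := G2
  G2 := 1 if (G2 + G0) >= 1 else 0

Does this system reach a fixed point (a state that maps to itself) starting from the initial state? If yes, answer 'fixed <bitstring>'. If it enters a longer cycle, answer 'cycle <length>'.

Step 0: 100
Step 1: G0=G1&G0=0&1=0 G1=G2=0 G2=(0+1>=1)=1 -> 001
Step 2: G0=G1&G0=0&0=0 G1=G2=1 G2=(1+0>=1)=1 -> 011
Step 3: G0=G1&G0=1&0=0 G1=G2=1 G2=(1+0>=1)=1 -> 011
Fixed point reached at step 2: 011

Answer: fixed 011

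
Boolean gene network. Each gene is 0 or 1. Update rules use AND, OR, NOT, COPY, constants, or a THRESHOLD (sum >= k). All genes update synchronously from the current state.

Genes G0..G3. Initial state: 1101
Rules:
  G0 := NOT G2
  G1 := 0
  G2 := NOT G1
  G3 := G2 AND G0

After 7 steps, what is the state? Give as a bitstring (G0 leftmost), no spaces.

Step 1: G0=NOT G2=NOT 0=1 G1=0(const) G2=NOT G1=NOT 1=0 G3=G2&G0=0&1=0 -> 1000
Step 2: G0=NOT G2=NOT 0=1 G1=0(const) G2=NOT G1=NOT 0=1 G3=G2&G0=0&1=0 -> 1010
Step 3: G0=NOT G2=NOT 1=0 G1=0(const) G2=NOT G1=NOT 0=1 G3=G2&G0=1&1=1 -> 0011
Step 4: G0=NOT G2=NOT 1=0 G1=0(const) G2=NOT G1=NOT 0=1 G3=G2&G0=1&0=0 -> 0010
Step 5: G0=NOT G2=NOT 1=0 G1=0(const) G2=NOT G1=NOT 0=1 G3=G2&G0=1&0=0 -> 0010
Step 6: G0=NOT G2=NOT 1=0 G1=0(const) G2=NOT G1=NOT 0=1 G3=G2&G0=1&0=0 -> 0010
Step 7: G0=NOT G2=NOT 1=0 G1=0(const) G2=NOT G1=NOT 0=1 G3=G2&G0=1&0=0 -> 0010

0010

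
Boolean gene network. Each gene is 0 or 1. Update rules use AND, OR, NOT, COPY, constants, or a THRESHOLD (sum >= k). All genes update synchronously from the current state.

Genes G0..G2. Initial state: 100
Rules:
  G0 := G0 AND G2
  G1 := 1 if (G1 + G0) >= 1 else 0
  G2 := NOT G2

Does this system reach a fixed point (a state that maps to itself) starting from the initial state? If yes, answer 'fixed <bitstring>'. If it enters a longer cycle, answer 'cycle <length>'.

Step 0: 100
Step 1: G0=G0&G2=1&0=0 G1=(0+1>=1)=1 G2=NOT G2=NOT 0=1 -> 011
Step 2: G0=G0&G2=0&1=0 G1=(1+0>=1)=1 G2=NOT G2=NOT 1=0 -> 010
Step 3: G0=G0&G2=0&0=0 G1=(1+0>=1)=1 G2=NOT G2=NOT 0=1 -> 011
Cycle of length 2 starting at step 1 -> no fixed point

Answer: cycle 2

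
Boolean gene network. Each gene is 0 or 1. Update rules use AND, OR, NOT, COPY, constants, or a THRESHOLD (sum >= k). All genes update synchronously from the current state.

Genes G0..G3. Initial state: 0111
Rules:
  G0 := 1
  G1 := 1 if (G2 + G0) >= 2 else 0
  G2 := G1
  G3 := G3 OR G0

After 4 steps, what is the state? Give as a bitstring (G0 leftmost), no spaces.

Step 1: G0=1(const) G1=(1+0>=2)=0 G2=G1=1 G3=G3|G0=1|0=1 -> 1011
Step 2: G0=1(const) G1=(1+1>=2)=1 G2=G1=0 G3=G3|G0=1|1=1 -> 1101
Step 3: G0=1(const) G1=(0+1>=2)=0 G2=G1=1 G3=G3|G0=1|1=1 -> 1011
Step 4: G0=1(const) G1=(1+1>=2)=1 G2=G1=0 G3=G3|G0=1|1=1 -> 1101

1101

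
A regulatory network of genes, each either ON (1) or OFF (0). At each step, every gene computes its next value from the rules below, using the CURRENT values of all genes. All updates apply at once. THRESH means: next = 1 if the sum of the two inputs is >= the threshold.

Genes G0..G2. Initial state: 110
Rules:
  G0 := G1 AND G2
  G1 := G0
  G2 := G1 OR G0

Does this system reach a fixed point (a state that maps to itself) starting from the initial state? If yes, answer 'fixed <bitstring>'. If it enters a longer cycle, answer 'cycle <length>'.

Step 0: 110
Step 1: G0=G1&G2=1&0=0 G1=G0=1 G2=G1|G0=1|1=1 -> 011
Step 2: G0=G1&G2=1&1=1 G1=G0=0 G2=G1|G0=1|0=1 -> 101
Step 3: G0=G1&G2=0&1=0 G1=G0=1 G2=G1|G0=0|1=1 -> 011
Cycle of length 2 starting at step 1 -> no fixed point

Answer: cycle 2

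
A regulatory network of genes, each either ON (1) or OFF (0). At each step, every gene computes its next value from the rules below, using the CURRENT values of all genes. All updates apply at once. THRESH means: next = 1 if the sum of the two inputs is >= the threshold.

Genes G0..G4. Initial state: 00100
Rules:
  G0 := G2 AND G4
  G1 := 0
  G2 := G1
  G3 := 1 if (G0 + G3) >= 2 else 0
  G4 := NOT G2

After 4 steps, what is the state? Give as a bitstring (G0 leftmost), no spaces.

Step 1: G0=G2&G4=1&0=0 G1=0(const) G2=G1=0 G3=(0+0>=2)=0 G4=NOT G2=NOT 1=0 -> 00000
Step 2: G0=G2&G4=0&0=0 G1=0(const) G2=G1=0 G3=(0+0>=2)=0 G4=NOT G2=NOT 0=1 -> 00001
Step 3: G0=G2&G4=0&1=0 G1=0(const) G2=G1=0 G3=(0+0>=2)=0 G4=NOT G2=NOT 0=1 -> 00001
Step 4: G0=G2&G4=0&1=0 G1=0(const) G2=G1=0 G3=(0+0>=2)=0 G4=NOT G2=NOT 0=1 -> 00001

00001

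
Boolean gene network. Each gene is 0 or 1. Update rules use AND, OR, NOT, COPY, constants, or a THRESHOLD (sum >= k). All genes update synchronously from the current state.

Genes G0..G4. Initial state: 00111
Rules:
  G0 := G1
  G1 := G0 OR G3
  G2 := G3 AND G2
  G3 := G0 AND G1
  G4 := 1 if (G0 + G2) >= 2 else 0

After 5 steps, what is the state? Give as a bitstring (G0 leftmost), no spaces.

Step 1: G0=G1=0 G1=G0|G3=0|1=1 G2=G3&G2=1&1=1 G3=G0&G1=0&0=0 G4=(0+1>=2)=0 -> 01100
Step 2: G0=G1=1 G1=G0|G3=0|0=0 G2=G3&G2=0&1=0 G3=G0&G1=0&1=0 G4=(0+1>=2)=0 -> 10000
Step 3: G0=G1=0 G1=G0|G3=1|0=1 G2=G3&G2=0&0=0 G3=G0&G1=1&0=0 G4=(1+0>=2)=0 -> 01000
Step 4: G0=G1=1 G1=G0|G3=0|0=0 G2=G3&G2=0&0=0 G3=G0&G1=0&1=0 G4=(0+0>=2)=0 -> 10000
Step 5: G0=G1=0 G1=G0|G3=1|0=1 G2=G3&G2=0&0=0 G3=G0&G1=1&0=0 G4=(1+0>=2)=0 -> 01000

01000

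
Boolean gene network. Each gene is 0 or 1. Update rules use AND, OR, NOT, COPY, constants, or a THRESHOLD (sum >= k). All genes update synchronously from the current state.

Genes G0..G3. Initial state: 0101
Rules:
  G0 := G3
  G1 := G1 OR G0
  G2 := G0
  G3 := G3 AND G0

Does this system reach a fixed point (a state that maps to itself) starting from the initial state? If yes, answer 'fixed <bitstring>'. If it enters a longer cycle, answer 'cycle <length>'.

Step 0: 0101
Step 1: G0=G3=1 G1=G1|G0=1|0=1 G2=G0=0 G3=G3&G0=1&0=0 -> 1100
Step 2: G0=G3=0 G1=G1|G0=1|1=1 G2=G0=1 G3=G3&G0=0&1=0 -> 0110
Step 3: G0=G3=0 G1=G1|G0=1|0=1 G2=G0=0 G3=G3&G0=0&0=0 -> 0100
Step 4: G0=G3=0 G1=G1|G0=1|0=1 G2=G0=0 G3=G3&G0=0&0=0 -> 0100
Fixed point reached at step 3: 0100

Answer: fixed 0100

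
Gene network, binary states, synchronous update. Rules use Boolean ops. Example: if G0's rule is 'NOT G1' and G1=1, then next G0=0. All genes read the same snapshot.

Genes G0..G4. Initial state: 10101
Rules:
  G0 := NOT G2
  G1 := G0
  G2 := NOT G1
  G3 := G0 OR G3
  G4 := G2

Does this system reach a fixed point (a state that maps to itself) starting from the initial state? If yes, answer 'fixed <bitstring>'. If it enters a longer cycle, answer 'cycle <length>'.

Answer: cycle 3

Derivation:
Step 0: 10101
Step 1: G0=NOT G2=NOT 1=0 G1=G0=1 G2=NOT G1=NOT 0=1 G3=G0|G3=1|0=1 G4=G2=1 -> 01111
Step 2: G0=NOT G2=NOT 1=0 G1=G0=0 G2=NOT G1=NOT 1=0 G3=G0|G3=0|1=1 G4=G2=1 -> 00011
Step 3: G0=NOT G2=NOT 0=1 G1=G0=0 G2=NOT G1=NOT 0=1 G3=G0|G3=0|1=1 G4=G2=0 -> 10110
Step 4: G0=NOT G2=NOT 1=0 G1=G0=1 G2=NOT G1=NOT 0=1 G3=G0|G3=1|1=1 G4=G2=1 -> 01111
Cycle of length 3 starting at step 1 -> no fixed point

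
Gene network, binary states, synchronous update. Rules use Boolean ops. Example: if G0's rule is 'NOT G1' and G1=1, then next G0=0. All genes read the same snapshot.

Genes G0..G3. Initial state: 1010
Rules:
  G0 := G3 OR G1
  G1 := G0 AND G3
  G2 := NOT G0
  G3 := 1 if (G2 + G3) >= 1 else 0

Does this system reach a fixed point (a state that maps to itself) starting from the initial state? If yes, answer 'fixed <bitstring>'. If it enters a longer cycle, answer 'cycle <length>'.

Answer: fixed 1101

Derivation:
Step 0: 1010
Step 1: G0=G3|G1=0|0=0 G1=G0&G3=1&0=0 G2=NOT G0=NOT 1=0 G3=(1+0>=1)=1 -> 0001
Step 2: G0=G3|G1=1|0=1 G1=G0&G3=0&1=0 G2=NOT G0=NOT 0=1 G3=(0+1>=1)=1 -> 1011
Step 3: G0=G3|G1=1|0=1 G1=G0&G3=1&1=1 G2=NOT G0=NOT 1=0 G3=(1+1>=1)=1 -> 1101
Step 4: G0=G3|G1=1|1=1 G1=G0&G3=1&1=1 G2=NOT G0=NOT 1=0 G3=(0+1>=1)=1 -> 1101
Fixed point reached at step 3: 1101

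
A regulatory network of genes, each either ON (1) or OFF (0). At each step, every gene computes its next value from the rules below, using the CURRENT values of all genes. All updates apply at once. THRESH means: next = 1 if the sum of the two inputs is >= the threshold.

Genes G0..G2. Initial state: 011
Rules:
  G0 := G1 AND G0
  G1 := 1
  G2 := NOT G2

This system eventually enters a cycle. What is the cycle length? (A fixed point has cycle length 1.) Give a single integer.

Answer: 2

Derivation:
Step 0: 011
Step 1: G0=G1&G0=1&0=0 G1=1(const) G2=NOT G2=NOT 1=0 -> 010
Step 2: G0=G1&G0=1&0=0 G1=1(const) G2=NOT G2=NOT 0=1 -> 011
State from step 2 equals state from step 0 -> cycle length 2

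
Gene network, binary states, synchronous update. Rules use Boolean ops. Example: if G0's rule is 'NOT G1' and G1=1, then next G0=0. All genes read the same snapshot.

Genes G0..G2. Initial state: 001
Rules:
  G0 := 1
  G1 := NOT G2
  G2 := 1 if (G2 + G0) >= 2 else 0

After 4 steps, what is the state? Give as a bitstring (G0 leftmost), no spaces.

Step 1: G0=1(const) G1=NOT G2=NOT 1=0 G2=(1+0>=2)=0 -> 100
Step 2: G0=1(const) G1=NOT G2=NOT 0=1 G2=(0+1>=2)=0 -> 110
Step 3: G0=1(const) G1=NOT G2=NOT 0=1 G2=(0+1>=2)=0 -> 110
Step 4: G0=1(const) G1=NOT G2=NOT 0=1 G2=(0+1>=2)=0 -> 110

110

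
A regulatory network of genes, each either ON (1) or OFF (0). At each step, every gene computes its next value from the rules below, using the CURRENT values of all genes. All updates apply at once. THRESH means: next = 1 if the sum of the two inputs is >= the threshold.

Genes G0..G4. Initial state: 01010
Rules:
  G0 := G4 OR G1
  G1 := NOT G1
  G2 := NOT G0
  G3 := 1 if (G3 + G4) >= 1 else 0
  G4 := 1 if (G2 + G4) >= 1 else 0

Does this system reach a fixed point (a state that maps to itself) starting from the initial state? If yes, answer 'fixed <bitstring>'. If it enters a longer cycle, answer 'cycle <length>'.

Answer: cycle 2

Derivation:
Step 0: 01010
Step 1: G0=G4|G1=0|1=1 G1=NOT G1=NOT 1=0 G2=NOT G0=NOT 0=1 G3=(1+0>=1)=1 G4=(0+0>=1)=0 -> 10110
Step 2: G0=G4|G1=0|0=0 G1=NOT G1=NOT 0=1 G2=NOT G0=NOT 1=0 G3=(1+0>=1)=1 G4=(1+0>=1)=1 -> 01011
Step 3: G0=G4|G1=1|1=1 G1=NOT G1=NOT 1=0 G2=NOT G0=NOT 0=1 G3=(1+1>=1)=1 G4=(0+1>=1)=1 -> 10111
Step 4: G0=G4|G1=1|0=1 G1=NOT G1=NOT 0=1 G2=NOT G0=NOT 1=0 G3=(1+1>=1)=1 G4=(1+1>=1)=1 -> 11011
Step 5: G0=G4|G1=1|1=1 G1=NOT G1=NOT 1=0 G2=NOT G0=NOT 1=0 G3=(1+1>=1)=1 G4=(0+1>=1)=1 -> 10011
Step 6: G0=G4|G1=1|0=1 G1=NOT G1=NOT 0=1 G2=NOT G0=NOT 1=0 G3=(1+1>=1)=1 G4=(0+1>=1)=1 -> 11011
Cycle of length 2 starting at step 4 -> no fixed point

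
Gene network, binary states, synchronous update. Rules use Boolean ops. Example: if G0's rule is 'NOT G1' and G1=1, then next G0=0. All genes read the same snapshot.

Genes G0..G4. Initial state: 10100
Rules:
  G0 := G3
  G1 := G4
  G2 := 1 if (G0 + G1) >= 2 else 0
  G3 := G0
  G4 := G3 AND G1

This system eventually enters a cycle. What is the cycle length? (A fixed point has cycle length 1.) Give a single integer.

Answer: 2

Derivation:
Step 0: 10100
Step 1: G0=G3=0 G1=G4=0 G2=(1+0>=2)=0 G3=G0=1 G4=G3&G1=0&0=0 -> 00010
Step 2: G0=G3=1 G1=G4=0 G2=(0+0>=2)=0 G3=G0=0 G4=G3&G1=1&0=0 -> 10000
Step 3: G0=G3=0 G1=G4=0 G2=(1+0>=2)=0 G3=G0=1 G4=G3&G1=0&0=0 -> 00010
State from step 3 equals state from step 1 -> cycle length 2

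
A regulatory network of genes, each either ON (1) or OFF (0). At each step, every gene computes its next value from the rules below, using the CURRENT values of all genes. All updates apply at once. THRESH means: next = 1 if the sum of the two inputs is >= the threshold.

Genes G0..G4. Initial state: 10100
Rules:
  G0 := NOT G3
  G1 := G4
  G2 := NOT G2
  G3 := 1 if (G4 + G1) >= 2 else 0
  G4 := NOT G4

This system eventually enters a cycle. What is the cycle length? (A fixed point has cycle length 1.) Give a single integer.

Step 0: 10100
Step 1: G0=NOT G3=NOT 0=1 G1=G4=0 G2=NOT G2=NOT 1=0 G3=(0+0>=2)=0 G4=NOT G4=NOT 0=1 -> 10001
Step 2: G0=NOT G3=NOT 0=1 G1=G4=1 G2=NOT G2=NOT 0=1 G3=(1+0>=2)=0 G4=NOT G4=NOT 1=0 -> 11100
Step 3: G0=NOT G3=NOT 0=1 G1=G4=0 G2=NOT G2=NOT 1=0 G3=(0+1>=2)=0 G4=NOT G4=NOT 0=1 -> 10001
State from step 3 equals state from step 1 -> cycle length 2

Answer: 2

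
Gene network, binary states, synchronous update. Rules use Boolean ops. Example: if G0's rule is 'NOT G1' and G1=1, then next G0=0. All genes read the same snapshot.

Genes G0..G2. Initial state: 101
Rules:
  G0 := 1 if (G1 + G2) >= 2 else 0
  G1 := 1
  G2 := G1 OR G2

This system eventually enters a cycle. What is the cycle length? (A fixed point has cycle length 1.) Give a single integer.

Step 0: 101
Step 1: G0=(0+1>=2)=0 G1=1(const) G2=G1|G2=0|1=1 -> 011
Step 2: G0=(1+1>=2)=1 G1=1(const) G2=G1|G2=1|1=1 -> 111
Step 3: G0=(1+1>=2)=1 G1=1(const) G2=G1|G2=1|1=1 -> 111
State from step 3 equals state from step 2 -> cycle length 1

Answer: 1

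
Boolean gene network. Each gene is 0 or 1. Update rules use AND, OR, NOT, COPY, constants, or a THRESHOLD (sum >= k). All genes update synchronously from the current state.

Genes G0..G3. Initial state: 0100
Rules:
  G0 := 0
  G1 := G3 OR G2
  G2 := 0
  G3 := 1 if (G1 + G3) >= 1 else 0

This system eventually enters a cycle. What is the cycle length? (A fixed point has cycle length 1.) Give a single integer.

Step 0: 0100
Step 1: G0=0(const) G1=G3|G2=0|0=0 G2=0(const) G3=(1+0>=1)=1 -> 0001
Step 2: G0=0(const) G1=G3|G2=1|0=1 G2=0(const) G3=(0+1>=1)=1 -> 0101
Step 3: G0=0(const) G1=G3|G2=1|0=1 G2=0(const) G3=(1+1>=1)=1 -> 0101
State from step 3 equals state from step 2 -> cycle length 1

Answer: 1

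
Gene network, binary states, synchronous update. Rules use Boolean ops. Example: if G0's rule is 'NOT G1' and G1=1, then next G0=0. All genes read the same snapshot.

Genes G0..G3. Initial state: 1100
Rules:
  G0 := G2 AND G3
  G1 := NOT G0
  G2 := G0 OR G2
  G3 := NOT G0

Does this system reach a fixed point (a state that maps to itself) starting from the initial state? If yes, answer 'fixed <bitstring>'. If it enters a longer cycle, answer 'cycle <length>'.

Step 0: 1100
Step 1: G0=G2&G3=0&0=0 G1=NOT G0=NOT 1=0 G2=G0|G2=1|0=1 G3=NOT G0=NOT 1=0 -> 0010
Step 2: G0=G2&G3=1&0=0 G1=NOT G0=NOT 0=1 G2=G0|G2=0|1=1 G3=NOT G0=NOT 0=1 -> 0111
Step 3: G0=G2&G3=1&1=1 G1=NOT G0=NOT 0=1 G2=G0|G2=0|1=1 G3=NOT G0=NOT 0=1 -> 1111
Step 4: G0=G2&G3=1&1=1 G1=NOT G0=NOT 1=0 G2=G0|G2=1|1=1 G3=NOT G0=NOT 1=0 -> 1010
Step 5: G0=G2&G3=1&0=0 G1=NOT G0=NOT 1=0 G2=G0|G2=1|1=1 G3=NOT G0=NOT 1=0 -> 0010
Cycle of length 4 starting at step 1 -> no fixed point

Answer: cycle 4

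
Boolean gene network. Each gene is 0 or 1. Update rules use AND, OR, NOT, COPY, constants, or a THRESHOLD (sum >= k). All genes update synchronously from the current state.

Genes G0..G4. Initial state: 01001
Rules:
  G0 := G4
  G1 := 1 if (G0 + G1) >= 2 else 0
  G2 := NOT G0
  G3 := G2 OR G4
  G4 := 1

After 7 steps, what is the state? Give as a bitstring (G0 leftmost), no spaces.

Step 1: G0=G4=1 G1=(0+1>=2)=0 G2=NOT G0=NOT 0=1 G3=G2|G4=0|1=1 G4=1(const) -> 10111
Step 2: G0=G4=1 G1=(1+0>=2)=0 G2=NOT G0=NOT 1=0 G3=G2|G4=1|1=1 G4=1(const) -> 10011
Step 3: G0=G4=1 G1=(1+0>=2)=0 G2=NOT G0=NOT 1=0 G3=G2|G4=0|1=1 G4=1(const) -> 10011
Step 4: G0=G4=1 G1=(1+0>=2)=0 G2=NOT G0=NOT 1=0 G3=G2|G4=0|1=1 G4=1(const) -> 10011
Step 5: G0=G4=1 G1=(1+0>=2)=0 G2=NOT G0=NOT 1=0 G3=G2|G4=0|1=1 G4=1(const) -> 10011
Step 6: G0=G4=1 G1=(1+0>=2)=0 G2=NOT G0=NOT 1=0 G3=G2|G4=0|1=1 G4=1(const) -> 10011
Step 7: G0=G4=1 G1=(1+0>=2)=0 G2=NOT G0=NOT 1=0 G3=G2|G4=0|1=1 G4=1(const) -> 10011

10011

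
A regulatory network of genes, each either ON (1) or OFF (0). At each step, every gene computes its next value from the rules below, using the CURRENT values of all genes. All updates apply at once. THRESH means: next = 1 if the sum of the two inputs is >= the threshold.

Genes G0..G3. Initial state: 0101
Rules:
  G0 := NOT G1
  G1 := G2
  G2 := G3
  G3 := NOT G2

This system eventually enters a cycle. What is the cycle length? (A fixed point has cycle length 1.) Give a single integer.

Answer: 4

Derivation:
Step 0: 0101
Step 1: G0=NOT G1=NOT 1=0 G1=G2=0 G2=G3=1 G3=NOT G2=NOT 0=1 -> 0011
Step 2: G0=NOT G1=NOT 0=1 G1=G2=1 G2=G3=1 G3=NOT G2=NOT 1=0 -> 1110
Step 3: G0=NOT G1=NOT 1=0 G1=G2=1 G2=G3=0 G3=NOT G2=NOT 1=0 -> 0100
Step 4: G0=NOT G1=NOT 1=0 G1=G2=0 G2=G3=0 G3=NOT G2=NOT 0=1 -> 0001
Step 5: G0=NOT G1=NOT 0=1 G1=G2=0 G2=G3=1 G3=NOT G2=NOT 0=1 -> 1011
Step 6: G0=NOT G1=NOT 0=1 G1=G2=1 G2=G3=1 G3=NOT G2=NOT 1=0 -> 1110
State from step 6 equals state from step 2 -> cycle length 4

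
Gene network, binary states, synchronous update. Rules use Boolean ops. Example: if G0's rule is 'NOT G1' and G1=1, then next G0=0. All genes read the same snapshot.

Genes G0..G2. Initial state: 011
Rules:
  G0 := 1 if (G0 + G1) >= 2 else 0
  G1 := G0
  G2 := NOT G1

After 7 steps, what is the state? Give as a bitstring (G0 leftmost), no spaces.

Step 1: G0=(0+1>=2)=0 G1=G0=0 G2=NOT G1=NOT 1=0 -> 000
Step 2: G0=(0+0>=2)=0 G1=G0=0 G2=NOT G1=NOT 0=1 -> 001
Step 3: G0=(0+0>=2)=0 G1=G0=0 G2=NOT G1=NOT 0=1 -> 001
Step 4: G0=(0+0>=2)=0 G1=G0=0 G2=NOT G1=NOT 0=1 -> 001
Step 5: G0=(0+0>=2)=0 G1=G0=0 G2=NOT G1=NOT 0=1 -> 001
Step 6: G0=(0+0>=2)=0 G1=G0=0 G2=NOT G1=NOT 0=1 -> 001
Step 7: G0=(0+0>=2)=0 G1=G0=0 G2=NOT G1=NOT 0=1 -> 001

001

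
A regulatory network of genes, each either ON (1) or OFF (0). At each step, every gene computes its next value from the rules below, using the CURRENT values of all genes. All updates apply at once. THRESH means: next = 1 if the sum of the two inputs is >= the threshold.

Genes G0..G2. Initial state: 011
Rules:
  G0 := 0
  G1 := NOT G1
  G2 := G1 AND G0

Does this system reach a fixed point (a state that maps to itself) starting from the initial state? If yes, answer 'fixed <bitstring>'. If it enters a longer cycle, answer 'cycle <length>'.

Step 0: 011
Step 1: G0=0(const) G1=NOT G1=NOT 1=0 G2=G1&G0=1&0=0 -> 000
Step 2: G0=0(const) G1=NOT G1=NOT 0=1 G2=G1&G0=0&0=0 -> 010
Step 3: G0=0(const) G1=NOT G1=NOT 1=0 G2=G1&G0=1&0=0 -> 000
Cycle of length 2 starting at step 1 -> no fixed point

Answer: cycle 2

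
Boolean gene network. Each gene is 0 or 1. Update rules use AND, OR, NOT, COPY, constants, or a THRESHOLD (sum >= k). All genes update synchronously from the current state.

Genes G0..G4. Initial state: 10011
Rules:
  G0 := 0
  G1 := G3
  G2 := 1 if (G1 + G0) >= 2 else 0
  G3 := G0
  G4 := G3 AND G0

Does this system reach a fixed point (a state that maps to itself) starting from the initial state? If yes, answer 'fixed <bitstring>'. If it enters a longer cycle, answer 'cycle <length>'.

Step 0: 10011
Step 1: G0=0(const) G1=G3=1 G2=(0+1>=2)=0 G3=G0=1 G4=G3&G0=1&1=1 -> 01011
Step 2: G0=0(const) G1=G3=1 G2=(1+0>=2)=0 G3=G0=0 G4=G3&G0=1&0=0 -> 01000
Step 3: G0=0(const) G1=G3=0 G2=(1+0>=2)=0 G3=G0=0 G4=G3&G0=0&0=0 -> 00000
Step 4: G0=0(const) G1=G3=0 G2=(0+0>=2)=0 G3=G0=0 G4=G3&G0=0&0=0 -> 00000
Fixed point reached at step 3: 00000

Answer: fixed 00000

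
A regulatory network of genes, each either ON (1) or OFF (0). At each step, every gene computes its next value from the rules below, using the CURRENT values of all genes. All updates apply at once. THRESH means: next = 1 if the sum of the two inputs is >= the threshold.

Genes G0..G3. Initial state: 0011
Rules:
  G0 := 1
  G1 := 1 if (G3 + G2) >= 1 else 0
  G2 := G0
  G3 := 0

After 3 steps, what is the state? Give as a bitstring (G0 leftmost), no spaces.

Step 1: G0=1(const) G1=(1+1>=1)=1 G2=G0=0 G3=0(const) -> 1100
Step 2: G0=1(const) G1=(0+0>=1)=0 G2=G0=1 G3=0(const) -> 1010
Step 3: G0=1(const) G1=(0+1>=1)=1 G2=G0=1 G3=0(const) -> 1110

1110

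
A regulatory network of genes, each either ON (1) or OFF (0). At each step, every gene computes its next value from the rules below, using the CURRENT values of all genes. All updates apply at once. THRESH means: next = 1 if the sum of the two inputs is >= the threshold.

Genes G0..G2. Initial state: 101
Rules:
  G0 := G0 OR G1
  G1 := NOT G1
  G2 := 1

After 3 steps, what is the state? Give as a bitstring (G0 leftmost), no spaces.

Step 1: G0=G0|G1=1|0=1 G1=NOT G1=NOT 0=1 G2=1(const) -> 111
Step 2: G0=G0|G1=1|1=1 G1=NOT G1=NOT 1=0 G2=1(const) -> 101
Step 3: G0=G0|G1=1|0=1 G1=NOT G1=NOT 0=1 G2=1(const) -> 111

111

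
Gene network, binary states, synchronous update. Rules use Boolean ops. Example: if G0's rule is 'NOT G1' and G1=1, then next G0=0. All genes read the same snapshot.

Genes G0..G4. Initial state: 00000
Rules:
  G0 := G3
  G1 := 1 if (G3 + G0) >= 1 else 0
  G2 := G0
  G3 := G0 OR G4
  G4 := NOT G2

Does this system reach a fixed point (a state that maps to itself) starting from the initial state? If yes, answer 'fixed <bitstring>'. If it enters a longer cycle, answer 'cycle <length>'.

Answer: fixed 11110

Derivation:
Step 0: 00000
Step 1: G0=G3=0 G1=(0+0>=1)=0 G2=G0=0 G3=G0|G4=0|0=0 G4=NOT G2=NOT 0=1 -> 00001
Step 2: G0=G3=0 G1=(0+0>=1)=0 G2=G0=0 G3=G0|G4=0|1=1 G4=NOT G2=NOT 0=1 -> 00011
Step 3: G0=G3=1 G1=(1+0>=1)=1 G2=G0=0 G3=G0|G4=0|1=1 G4=NOT G2=NOT 0=1 -> 11011
Step 4: G0=G3=1 G1=(1+1>=1)=1 G2=G0=1 G3=G0|G4=1|1=1 G4=NOT G2=NOT 0=1 -> 11111
Step 5: G0=G3=1 G1=(1+1>=1)=1 G2=G0=1 G3=G0|G4=1|1=1 G4=NOT G2=NOT 1=0 -> 11110
Step 6: G0=G3=1 G1=(1+1>=1)=1 G2=G0=1 G3=G0|G4=1|0=1 G4=NOT G2=NOT 1=0 -> 11110
Fixed point reached at step 5: 11110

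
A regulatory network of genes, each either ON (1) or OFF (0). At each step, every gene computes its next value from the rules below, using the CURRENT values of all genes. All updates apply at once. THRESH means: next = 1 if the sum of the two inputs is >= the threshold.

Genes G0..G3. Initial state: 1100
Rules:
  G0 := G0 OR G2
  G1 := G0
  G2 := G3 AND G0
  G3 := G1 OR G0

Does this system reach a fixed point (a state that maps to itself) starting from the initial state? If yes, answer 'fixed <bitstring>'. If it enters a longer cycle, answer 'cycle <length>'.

Step 0: 1100
Step 1: G0=G0|G2=1|0=1 G1=G0=1 G2=G3&G0=0&1=0 G3=G1|G0=1|1=1 -> 1101
Step 2: G0=G0|G2=1|0=1 G1=G0=1 G2=G3&G0=1&1=1 G3=G1|G0=1|1=1 -> 1111
Step 3: G0=G0|G2=1|1=1 G1=G0=1 G2=G3&G0=1&1=1 G3=G1|G0=1|1=1 -> 1111
Fixed point reached at step 2: 1111

Answer: fixed 1111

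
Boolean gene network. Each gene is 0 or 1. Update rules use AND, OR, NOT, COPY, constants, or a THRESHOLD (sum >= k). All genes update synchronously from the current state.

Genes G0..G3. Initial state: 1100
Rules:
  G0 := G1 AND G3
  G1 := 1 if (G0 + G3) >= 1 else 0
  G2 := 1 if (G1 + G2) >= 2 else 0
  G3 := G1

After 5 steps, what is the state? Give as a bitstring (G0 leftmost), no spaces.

Step 1: G0=G1&G3=1&0=0 G1=(1+0>=1)=1 G2=(1+0>=2)=0 G3=G1=1 -> 0101
Step 2: G0=G1&G3=1&1=1 G1=(0+1>=1)=1 G2=(1+0>=2)=0 G3=G1=1 -> 1101
Step 3: G0=G1&G3=1&1=1 G1=(1+1>=1)=1 G2=(1+0>=2)=0 G3=G1=1 -> 1101
Step 4: G0=G1&G3=1&1=1 G1=(1+1>=1)=1 G2=(1+0>=2)=0 G3=G1=1 -> 1101
Step 5: G0=G1&G3=1&1=1 G1=(1+1>=1)=1 G2=(1+0>=2)=0 G3=G1=1 -> 1101

1101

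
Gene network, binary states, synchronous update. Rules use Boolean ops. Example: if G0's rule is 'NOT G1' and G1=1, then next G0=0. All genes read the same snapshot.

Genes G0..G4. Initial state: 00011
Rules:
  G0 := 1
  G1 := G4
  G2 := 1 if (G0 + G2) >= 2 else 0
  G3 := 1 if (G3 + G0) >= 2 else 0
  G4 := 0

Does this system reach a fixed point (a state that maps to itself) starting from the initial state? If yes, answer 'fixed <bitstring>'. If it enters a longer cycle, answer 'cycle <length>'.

Step 0: 00011
Step 1: G0=1(const) G1=G4=1 G2=(0+0>=2)=0 G3=(1+0>=2)=0 G4=0(const) -> 11000
Step 2: G0=1(const) G1=G4=0 G2=(1+0>=2)=0 G3=(0+1>=2)=0 G4=0(const) -> 10000
Step 3: G0=1(const) G1=G4=0 G2=(1+0>=2)=0 G3=(0+1>=2)=0 G4=0(const) -> 10000
Fixed point reached at step 2: 10000

Answer: fixed 10000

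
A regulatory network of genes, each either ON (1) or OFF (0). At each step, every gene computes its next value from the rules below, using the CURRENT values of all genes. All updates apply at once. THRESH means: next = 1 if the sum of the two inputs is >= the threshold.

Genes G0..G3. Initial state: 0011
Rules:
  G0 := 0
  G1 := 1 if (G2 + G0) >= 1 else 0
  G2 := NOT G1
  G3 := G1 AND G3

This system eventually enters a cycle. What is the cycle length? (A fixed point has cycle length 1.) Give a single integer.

Answer: 4

Derivation:
Step 0: 0011
Step 1: G0=0(const) G1=(1+0>=1)=1 G2=NOT G1=NOT 0=1 G3=G1&G3=0&1=0 -> 0110
Step 2: G0=0(const) G1=(1+0>=1)=1 G2=NOT G1=NOT 1=0 G3=G1&G3=1&0=0 -> 0100
Step 3: G0=0(const) G1=(0+0>=1)=0 G2=NOT G1=NOT 1=0 G3=G1&G3=1&0=0 -> 0000
Step 4: G0=0(const) G1=(0+0>=1)=0 G2=NOT G1=NOT 0=1 G3=G1&G3=0&0=0 -> 0010
Step 5: G0=0(const) G1=(1+0>=1)=1 G2=NOT G1=NOT 0=1 G3=G1&G3=0&0=0 -> 0110
State from step 5 equals state from step 1 -> cycle length 4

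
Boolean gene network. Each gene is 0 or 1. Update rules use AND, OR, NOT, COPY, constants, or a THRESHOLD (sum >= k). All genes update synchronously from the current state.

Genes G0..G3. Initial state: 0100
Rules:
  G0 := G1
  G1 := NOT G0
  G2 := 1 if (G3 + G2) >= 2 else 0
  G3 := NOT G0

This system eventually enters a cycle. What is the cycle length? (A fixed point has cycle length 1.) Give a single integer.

Answer: 4

Derivation:
Step 0: 0100
Step 1: G0=G1=1 G1=NOT G0=NOT 0=1 G2=(0+0>=2)=0 G3=NOT G0=NOT 0=1 -> 1101
Step 2: G0=G1=1 G1=NOT G0=NOT 1=0 G2=(1+0>=2)=0 G3=NOT G0=NOT 1=0 -> 1000
Step 3: G0=G1=0 G1=NOT G0=NOT 1=0 G2=(0+0>=2)=0 G3=NOT G0=NOT 1=0 -> 0000
Step 4: G0=G1=0 G1=NOT G0=NOT 0=1 G2=(0+0>=2)=0 G3=NOT G0=NOT 0=1 -> 0101
Step 5: G0=G1=1 G1=NOT G0=NOT 0=1 G2=(1+0>=2)=0 G3=NOT G0=NOT 0=1 -> 1101
State from step 5 equals state from step 1 -> cycle length 4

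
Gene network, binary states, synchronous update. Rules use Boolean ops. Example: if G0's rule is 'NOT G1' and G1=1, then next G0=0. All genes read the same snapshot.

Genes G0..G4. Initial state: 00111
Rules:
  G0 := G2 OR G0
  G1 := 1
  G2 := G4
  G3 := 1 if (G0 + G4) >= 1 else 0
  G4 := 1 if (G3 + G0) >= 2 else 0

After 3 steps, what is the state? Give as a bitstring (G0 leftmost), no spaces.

Step 1: G0=G2|G0=1|0=1 G1=1(const) G2=G4=1 G3=(0+1>=1)=1 G4=(1+0>=2)=0 -> 11110
Step 2: G0=G2|G0=1|1=1 G1=1(const) G2=G4=0 G3=(1+0>=1)=1 G4=(1+1>=2)=1 -> 11011
Step 3: G0=G2|G0=0|1=1 G1=1(const) G2=G4=1 G3=(1+1>=1)=1 G4=(1+1>=2)=1 -> 11111

11111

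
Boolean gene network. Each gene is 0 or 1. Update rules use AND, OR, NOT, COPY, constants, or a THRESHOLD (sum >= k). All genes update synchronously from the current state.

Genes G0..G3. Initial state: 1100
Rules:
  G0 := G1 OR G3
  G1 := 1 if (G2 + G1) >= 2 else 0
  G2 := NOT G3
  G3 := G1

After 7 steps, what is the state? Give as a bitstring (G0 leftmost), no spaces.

Step 1: G0=G1|G3=1|0=1 G1=(0+1>=2)=0 G2=NOT G3=NOT 0=1 G3=G1=1 -> 1011
Step 2: G0=G1|G3=0|1=1 G1=(1+0>=2)=0 G2=NOT G3=NOT 1=0 G3=G1=0 -> 1000
Step 3: G0=G1|G3=0|0=0 G1=(0+0>=2)=0 G2=NOT G3=NOT 0=1 G3=G1=0 -> 0010
Step 4: G0=G1|G3=0|0=0 G1=(1+0>=2)=0 G2=NOT G3=NOT 0=1 G3=G1=0 -> 0010
Step 5: G0=G1|G3=0|0=0 G1=(1+0>=2)=0 G2=NOT G3=NOT 0=1 G3=G1=0 -> 0010
Step 6: G0=G1|G3=0|0=0 G1=(1+0>=2)=0 G2=NOT G3=NOT 0=1 G3=G1=0 -> 0010
Step 7: G0=G1|G3=0|0=0 G1=(1+0>=2)=0 G2=NOT G3=NOT 0=1 G3=G1=0 -> 0010

0010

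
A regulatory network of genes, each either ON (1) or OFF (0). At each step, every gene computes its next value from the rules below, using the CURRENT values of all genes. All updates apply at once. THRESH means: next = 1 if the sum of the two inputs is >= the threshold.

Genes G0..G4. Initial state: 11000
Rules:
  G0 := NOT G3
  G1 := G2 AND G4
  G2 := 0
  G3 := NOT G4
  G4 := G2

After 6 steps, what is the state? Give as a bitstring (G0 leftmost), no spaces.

Step 1: G0=NOT G3=NOT 0=1 G1=G2&G4=0&0=0 G2=0(const) G3=NOT G4=NOT 0=1 G4=G2=0 -> 10010
Step 2: G0=NOT G3=NOT 1=0 G1=G2&G4=0&0=0 G2=0(const) G3=NOT G4=NOT 0=1 G4=G2=0 -> 00010
Step 3: G0=NOT G3=NOT 1=0 G1=G2&G4=0&0=0 G2=0(const) G3=NOT G4=NOT 0=1 G4=G2=0 -> 00010
Step 4: G0=NOT G3=NOT 1=0 G1=G2&G4=0&0=0 G2=0(const) G3=NOT G4=NOT 0=1 G4=G2=0 -> 00010
Step 5: G0=NOT G3=NOT 1=0 G1=G2&G4=0&0=0 G2=0(const) G3=NOT G4=NOT 0=1 G4=G2=0 -> 00010
Step 6: G0=NOT G3=NOT 1=0 G1=G2&G4=0&0=0 G2=0(const) G3=NOT G4=NOT 0=1 G4=G2=0 -> 00010

00010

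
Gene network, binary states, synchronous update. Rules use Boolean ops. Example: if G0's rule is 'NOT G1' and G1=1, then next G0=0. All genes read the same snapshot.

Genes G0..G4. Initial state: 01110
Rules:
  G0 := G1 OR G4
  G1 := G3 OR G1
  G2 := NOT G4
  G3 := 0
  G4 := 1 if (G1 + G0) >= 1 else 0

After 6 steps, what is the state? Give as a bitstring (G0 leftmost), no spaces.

Step 1: G0=G1|G4=1|0=1 G1=G3|G1=1|1=1 G2=NOT G4=NOT 0=1 G3=0(const) G4=(1+0>=1)=1 -> 11101
Step 2: G0=G1|G4=1|1=1 G1=G3|G1=0|1=1 G2=NOT G4=NOT 1=0 G3=0(const) G4=(1+1>=1)=1 -> 11001
Step 3: G0=G1|G4=1|1=1 G1=G3|G1=0|1=1 G2=NOT G4=NOT 1=0 G3=0(const) G4=(1+1>=1)=1 -> 11001
Step 4: G0=G1|G4=1|1=1 G1=G3|G1=0|1=1 G2=NOT G4=NOT 1=0 G3=0(const) G4=(1+1>=1)=1 -> 11001
Step 5: G0=G1|G4=1|1=1 G1=G3|G1=0|1=1 G2=NOT G4=NOT 1=0 G3=0(const) G4=(1+1>=1)=1 -> 11001
Step 6: G0=G1|G4=1|1=1 G1=G3|G1=0|1=1 G2=NOT G4=NOT 1=0 G3=0(const) G4=(1+1>=1)=1 -> 11001

11001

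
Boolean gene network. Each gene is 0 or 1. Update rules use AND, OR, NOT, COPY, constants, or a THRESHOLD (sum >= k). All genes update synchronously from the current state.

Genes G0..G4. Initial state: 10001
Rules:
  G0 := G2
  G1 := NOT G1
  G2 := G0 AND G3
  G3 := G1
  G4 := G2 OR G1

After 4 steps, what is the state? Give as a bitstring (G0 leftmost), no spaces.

Step 1: G0=G2=0 G1=NOT G1=NOT 0=1 G2=G0&G3=1&0=0 G3=G1=0 G4=G2|G1=0|0=0 -> 01000
Step 2: G0=G2=0 G1=NOT G1=NOT 1=0 G2=G0&G3=0&0=0 G3=G1=1 G4=G2|G1=0|1=1 -> 00011
Step 3: G0=G2=0 G1=NOT G1=NOT 0=1 G2=G0&G3=0&1=0 G3=G1=0 G4=G2|G1=0|0=0 -> 01000
Step 4: G0=G2=0 G1=NOT G1=NOT 1=0 G2=G0&G3=0&0=0 G3=G1=1 G4=G2|G1=0|1=1 -> 00011

00011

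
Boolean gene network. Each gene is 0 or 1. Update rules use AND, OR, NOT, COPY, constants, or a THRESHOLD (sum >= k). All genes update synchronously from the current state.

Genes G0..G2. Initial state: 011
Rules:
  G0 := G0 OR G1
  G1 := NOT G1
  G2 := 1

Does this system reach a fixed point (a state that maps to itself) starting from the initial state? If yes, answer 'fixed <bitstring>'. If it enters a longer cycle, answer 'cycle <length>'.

Answer: cycle 2

Derivation:
Step 0: 011
Step 1: G0=G0|G1=0|1=1 G1=NOT G1=NOT 1=0 G2=1(const) -> 101
Step 2: G0=G0|G1=1|0=1 G1=NOT G1=NOT 0=1 G2=1(const) -> 111
Step 3: G0=G0|G1=1|1=1 G1=NOT G1=NOT 1=0 G2=1(const) -> 101
Cycle of length 2 starting at step 1 -> no fixed point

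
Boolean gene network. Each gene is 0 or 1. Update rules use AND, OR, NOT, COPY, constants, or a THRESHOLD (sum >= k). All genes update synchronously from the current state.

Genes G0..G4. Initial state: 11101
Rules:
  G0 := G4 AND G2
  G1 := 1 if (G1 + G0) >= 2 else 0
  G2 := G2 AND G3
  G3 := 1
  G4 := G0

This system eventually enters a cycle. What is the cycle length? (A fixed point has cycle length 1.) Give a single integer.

Step 0: 11101
Step 1: G0=G4&G2=1&1=1 G1=(1+1>=2)=1 G2=G2&G3=1&0=0 G3=1(const) G4=G0=1 -> 11011
Step 2: G0=G4&G2=1&0=0 G1=(1+1>=2)=1 G2=G2&G3=0&1=0 G3=1(const) G4=G0=1 -> 01011
Step 3: G0=G4&G2=1&0=0 G1=(1+0>=2)=0 G2=G2&G3=0&1=0 G3=1(const) G4=G0=0 -> 00010
Step 4: G0=G4&G2=0&0=0 G1=(0+0>=2)=0 G2=G2&G3=0&1=0 G3=1(const) G4=G0=0 -> 00010
State from step 4 equals state from step 3 -> cycle length 1

Answer: 1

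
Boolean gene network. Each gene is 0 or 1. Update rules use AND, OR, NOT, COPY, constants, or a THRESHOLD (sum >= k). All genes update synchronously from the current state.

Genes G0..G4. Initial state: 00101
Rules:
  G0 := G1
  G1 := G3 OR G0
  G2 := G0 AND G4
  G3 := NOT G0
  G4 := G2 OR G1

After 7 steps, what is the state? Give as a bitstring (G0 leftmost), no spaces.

Step 1: G0=G1=0 G1=G3|G0=0|0=0 G2=G0&G4=0&1=0 G3=NOT G0=NOT 0=1 G4=G2|G1=1|0=1 -> 00011
Step 2: G0=G1=0 G1=G3|G0=1|0=1 G2=G0&G4=0&1=0 G3=NOT G0=NOT 0=1 G4=G2|G1=0|0=0 -> 01010
Step 3: G0=G1=1 G1=G3|G0=1|0=1 G2=G0&G4=0&0=0 G3=NOT G0=NOT 0=1 G4=G2|G1=0|1=1 -> 11011
Step 4: G0=G1=1 G1=G3|G0=1|1=1 G2=G0&G4=1&1=1 G3=NOT G0=NOT 1=0 G4=G2|G1=0|1=1 -> 11101
Step 5: G0=G1=1 G1=G3|G0=0|1=1 G2=G0&G4=1&1=1 G3=NOT G0=NOT 1=0 G4=G2|G1=1|1=1 -> 11101
Step 6: G0=G1=1 G1=G3|G0=0|1=1 G2=G0&G4=1&1=1 G3=NOT G0=NOT 1=0 G4=G2|G1=1|1=1 -> 11101
Step 7: G0=G1=1 G1=G3|G0=0|1=1 G2=G0&G4=1&1=1 G3=NOT G0=NOT 1=0 G4=G2|G1=1|1=1 -> 11101

11101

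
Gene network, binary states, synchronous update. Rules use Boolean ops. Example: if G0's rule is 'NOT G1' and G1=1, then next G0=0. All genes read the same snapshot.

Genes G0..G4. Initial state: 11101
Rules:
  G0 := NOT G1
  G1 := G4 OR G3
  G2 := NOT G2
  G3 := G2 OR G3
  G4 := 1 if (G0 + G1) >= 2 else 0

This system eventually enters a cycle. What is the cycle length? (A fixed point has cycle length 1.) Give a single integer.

Step 0: 11101
Step 1: G0=NOT G1=NOT 1=0 G1=G4|G3=1|0=1 G2=NOT G2=NOT 1=0 G3=G2|G3=1|0=1 G4=(1+1>=2)=1 -> 01011
Step 2: G0=NOT G1=NOT 1=0 G1=G4|G3=1|1=1 G2=NOT G2=NOT 0=1 G3=G2|G3=0|1=1 G4=(0+1>=2)=0 -> 01110
Step 3: G0=NOT G1=NOT 1=0 G1=G4|G3=0|1=1 G2=NOT G2=NOT 1=0 G3=G2|G3=1|1=1 G4=(0+1>=2)=0 -> 01010
Step 4: G0=NOT G1=NOT 1=0 G1=G4|G3=0|1=1 G2=NOT G2=NOT 0=1 G3=G2|G3=0|1=1 G4=(0+1>=2)=0 -> 01110
State from step 4 equals state from step 2 -> cycle length 2

Answer: 2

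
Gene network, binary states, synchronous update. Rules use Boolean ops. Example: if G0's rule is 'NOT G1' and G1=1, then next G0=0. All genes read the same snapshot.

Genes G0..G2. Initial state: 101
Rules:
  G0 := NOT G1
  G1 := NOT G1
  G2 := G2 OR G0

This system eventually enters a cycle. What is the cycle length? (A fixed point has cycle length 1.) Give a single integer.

Answer: 2

Derivation:
Step 0: 101
Step 1: G0=NOT G1=NOT 0=1 G1=NOT G1=NOT 0=1 G2=G2|G0=1|1=1 -> 111
Step 2: G0=NOT G1=NOT 1=0 G1=NOT G1=NOT 1=0 G2=G2|G0=1|1=1 -> 001
Step 3: G0=NOT G1=NOT 0=1 G1=NOT G1=NOT 0=1 G2=G2|G0=1|0=1 -> 111
State from step 3 equals state from step 1 -> cycle length 2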